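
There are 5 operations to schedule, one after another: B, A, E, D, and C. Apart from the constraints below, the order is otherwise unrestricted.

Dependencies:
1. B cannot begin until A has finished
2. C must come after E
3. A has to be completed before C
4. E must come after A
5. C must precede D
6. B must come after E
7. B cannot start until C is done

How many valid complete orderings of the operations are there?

Only A has no prerequisites, so it must go first.
Counting all ways to extend the partial order to a total order gives 2.

2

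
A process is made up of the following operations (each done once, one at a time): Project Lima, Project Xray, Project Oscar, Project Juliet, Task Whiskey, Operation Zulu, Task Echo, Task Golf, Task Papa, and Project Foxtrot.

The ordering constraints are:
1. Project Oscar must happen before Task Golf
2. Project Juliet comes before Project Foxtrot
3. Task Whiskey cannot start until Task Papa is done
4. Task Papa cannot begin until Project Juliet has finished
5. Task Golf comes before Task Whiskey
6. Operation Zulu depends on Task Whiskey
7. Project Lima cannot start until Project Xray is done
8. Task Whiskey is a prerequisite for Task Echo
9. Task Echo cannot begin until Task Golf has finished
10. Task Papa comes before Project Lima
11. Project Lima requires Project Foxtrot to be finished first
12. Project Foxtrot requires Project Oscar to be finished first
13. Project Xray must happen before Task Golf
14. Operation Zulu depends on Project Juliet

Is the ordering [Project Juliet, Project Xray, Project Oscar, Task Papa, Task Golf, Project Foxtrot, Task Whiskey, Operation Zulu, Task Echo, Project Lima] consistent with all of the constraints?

Yes

Every stated constraint is respected: Project Xray sits at position 2, ahead of Project Lima at position 10, and each of the other listed pairs likewise has the predecessor earlier in the sequence.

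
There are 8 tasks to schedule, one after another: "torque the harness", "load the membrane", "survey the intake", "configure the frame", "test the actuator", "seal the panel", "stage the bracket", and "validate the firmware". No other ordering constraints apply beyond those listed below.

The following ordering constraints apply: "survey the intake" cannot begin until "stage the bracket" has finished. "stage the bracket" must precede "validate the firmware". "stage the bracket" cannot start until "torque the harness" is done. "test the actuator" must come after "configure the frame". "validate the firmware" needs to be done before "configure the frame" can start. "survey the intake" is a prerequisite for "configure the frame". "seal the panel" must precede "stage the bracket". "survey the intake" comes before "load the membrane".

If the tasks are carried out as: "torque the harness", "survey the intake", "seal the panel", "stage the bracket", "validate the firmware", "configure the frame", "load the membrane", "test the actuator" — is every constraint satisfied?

No

In the proposed order, "survey the intake" appears before "stage the bracket".
But one of the constraints requires "stage the bracket" before "survey the intake", so this ordering violates it.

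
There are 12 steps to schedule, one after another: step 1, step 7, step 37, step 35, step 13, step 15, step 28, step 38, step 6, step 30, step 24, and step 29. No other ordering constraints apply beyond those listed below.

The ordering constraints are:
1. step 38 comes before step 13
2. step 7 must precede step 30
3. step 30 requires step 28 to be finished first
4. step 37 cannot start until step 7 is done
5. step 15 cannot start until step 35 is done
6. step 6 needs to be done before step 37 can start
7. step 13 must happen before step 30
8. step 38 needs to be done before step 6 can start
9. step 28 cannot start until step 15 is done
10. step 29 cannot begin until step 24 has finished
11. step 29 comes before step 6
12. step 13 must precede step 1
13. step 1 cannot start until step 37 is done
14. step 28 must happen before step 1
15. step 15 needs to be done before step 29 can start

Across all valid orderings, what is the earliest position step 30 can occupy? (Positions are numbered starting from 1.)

7

The steps that are forced before step 30, directly or transitively, are step 7, step 35, step 13, step 15, step 28, step 38. That's 6 steps.
With 6 mandatory predecessors, the earliest step 30 can sit is position 6+1 = 7, and placing just those 6 first achieves it.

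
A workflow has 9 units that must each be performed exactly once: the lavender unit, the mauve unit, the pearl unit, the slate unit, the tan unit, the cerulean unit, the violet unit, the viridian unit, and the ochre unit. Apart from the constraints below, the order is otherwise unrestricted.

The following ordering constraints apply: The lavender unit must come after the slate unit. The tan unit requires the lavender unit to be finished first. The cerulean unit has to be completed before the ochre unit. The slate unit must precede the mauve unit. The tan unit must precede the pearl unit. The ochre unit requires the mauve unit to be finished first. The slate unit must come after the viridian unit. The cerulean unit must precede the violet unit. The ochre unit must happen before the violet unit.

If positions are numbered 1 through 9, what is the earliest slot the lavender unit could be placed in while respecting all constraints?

The units that are forced before the lavender unit, directly or transitively, are the slate unit, the viridian unit. That's 2 units.
So at minimum 2 units come before the lavender unit, putting the lavender unit no earlier than position 3. That position is achievable by scheduling exactly those predecessors first.

3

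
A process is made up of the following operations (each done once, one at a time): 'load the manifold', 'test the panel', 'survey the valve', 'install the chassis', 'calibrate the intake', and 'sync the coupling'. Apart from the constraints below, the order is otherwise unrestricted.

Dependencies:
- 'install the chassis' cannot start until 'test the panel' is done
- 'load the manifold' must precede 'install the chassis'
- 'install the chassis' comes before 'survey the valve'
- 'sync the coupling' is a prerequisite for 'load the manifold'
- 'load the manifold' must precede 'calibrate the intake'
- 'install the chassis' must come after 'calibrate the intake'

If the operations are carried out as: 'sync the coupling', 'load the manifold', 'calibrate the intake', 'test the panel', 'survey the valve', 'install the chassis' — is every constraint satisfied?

The sequence places 'survey the valve' ahead of 'install the chassis'.
That contradicts the constraint that 'install the chassis' must precede 'survey the valve'.

No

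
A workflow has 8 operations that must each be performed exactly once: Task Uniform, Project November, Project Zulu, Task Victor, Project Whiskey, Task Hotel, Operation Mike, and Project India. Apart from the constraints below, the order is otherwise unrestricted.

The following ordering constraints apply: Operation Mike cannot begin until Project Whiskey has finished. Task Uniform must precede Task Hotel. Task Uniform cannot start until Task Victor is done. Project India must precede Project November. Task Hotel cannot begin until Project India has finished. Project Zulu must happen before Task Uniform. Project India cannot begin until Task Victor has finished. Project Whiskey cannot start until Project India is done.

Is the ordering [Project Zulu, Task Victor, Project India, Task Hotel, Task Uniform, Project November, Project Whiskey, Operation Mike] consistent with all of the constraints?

No

The sequence places Task Hotel ahead of Task Uniform.
Since Task Uniform is required before Task Hotel, the ordering is invalid.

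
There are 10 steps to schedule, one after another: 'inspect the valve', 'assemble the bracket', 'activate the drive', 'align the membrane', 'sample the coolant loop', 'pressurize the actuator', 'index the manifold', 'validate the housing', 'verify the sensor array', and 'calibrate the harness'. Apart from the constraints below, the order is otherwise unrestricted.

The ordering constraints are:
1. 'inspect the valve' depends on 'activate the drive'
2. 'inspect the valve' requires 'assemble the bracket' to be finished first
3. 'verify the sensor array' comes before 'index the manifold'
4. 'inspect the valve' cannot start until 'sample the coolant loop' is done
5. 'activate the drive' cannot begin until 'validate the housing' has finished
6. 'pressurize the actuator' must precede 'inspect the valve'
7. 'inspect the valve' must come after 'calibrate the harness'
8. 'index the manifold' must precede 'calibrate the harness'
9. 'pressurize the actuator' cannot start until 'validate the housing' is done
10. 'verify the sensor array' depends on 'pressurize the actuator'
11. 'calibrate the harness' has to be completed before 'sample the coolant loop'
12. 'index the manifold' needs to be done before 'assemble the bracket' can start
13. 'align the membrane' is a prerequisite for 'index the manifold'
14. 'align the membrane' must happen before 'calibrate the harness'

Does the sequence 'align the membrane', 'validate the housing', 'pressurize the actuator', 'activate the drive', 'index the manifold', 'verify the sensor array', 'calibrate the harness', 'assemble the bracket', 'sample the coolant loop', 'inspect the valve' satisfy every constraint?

No

The sequence places 'index the manifold' ahead of 'verify the sensor array'.
But one of the constraints requires 'verify the sensor array' before 'index the manifold', so this ordering violates it.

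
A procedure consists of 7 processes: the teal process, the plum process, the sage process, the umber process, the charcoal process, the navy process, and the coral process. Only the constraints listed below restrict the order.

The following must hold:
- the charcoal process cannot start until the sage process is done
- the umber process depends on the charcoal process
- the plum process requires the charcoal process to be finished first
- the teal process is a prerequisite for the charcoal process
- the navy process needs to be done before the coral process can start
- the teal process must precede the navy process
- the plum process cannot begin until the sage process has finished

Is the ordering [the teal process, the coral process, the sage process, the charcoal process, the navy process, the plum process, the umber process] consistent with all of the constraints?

No

The sequence places the coral process ahead of the navy process.
Since the navy process is required before the coral process, the ordering is invalid.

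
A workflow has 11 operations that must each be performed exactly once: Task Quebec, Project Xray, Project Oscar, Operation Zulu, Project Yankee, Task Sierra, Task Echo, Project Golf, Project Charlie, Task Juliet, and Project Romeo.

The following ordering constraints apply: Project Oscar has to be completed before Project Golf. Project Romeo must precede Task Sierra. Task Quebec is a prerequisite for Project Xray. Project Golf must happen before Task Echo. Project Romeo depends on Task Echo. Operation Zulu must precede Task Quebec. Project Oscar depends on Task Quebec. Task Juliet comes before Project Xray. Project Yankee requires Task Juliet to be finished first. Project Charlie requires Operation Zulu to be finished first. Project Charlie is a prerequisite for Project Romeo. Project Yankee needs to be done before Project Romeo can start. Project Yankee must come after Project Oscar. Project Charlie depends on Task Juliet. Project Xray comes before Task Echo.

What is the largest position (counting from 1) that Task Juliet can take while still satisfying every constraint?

5

Every operation that must follow Task Juliet has to come after it. Tracing all chains starting from Task Juliet, those operations are: Project Xray, Project Yankee, Task Sierra, Task Echo, Project Charlie, Project Romeo — 6 in total.
With 6 mandatory successors out of 11 operations total, the latest slot for Task Juliet is 11−6 = 5, and it's reachable by doing all non-successors before Task Juliet.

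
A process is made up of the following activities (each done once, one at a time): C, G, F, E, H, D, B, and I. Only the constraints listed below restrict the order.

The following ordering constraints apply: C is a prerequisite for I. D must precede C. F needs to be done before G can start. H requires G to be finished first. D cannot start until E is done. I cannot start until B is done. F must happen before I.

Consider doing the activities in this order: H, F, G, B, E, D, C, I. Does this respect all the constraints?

No

Here G comes after H.
But one of the constraints requires G before H, so this ordering violates it.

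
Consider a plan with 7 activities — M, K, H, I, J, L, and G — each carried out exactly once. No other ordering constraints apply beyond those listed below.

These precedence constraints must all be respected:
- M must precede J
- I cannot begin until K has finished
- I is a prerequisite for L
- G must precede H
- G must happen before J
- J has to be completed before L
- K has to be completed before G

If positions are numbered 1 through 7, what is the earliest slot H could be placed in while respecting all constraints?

3

Every activity that must precede H has to come before it. Tracing all chains that end at H, those activities are: K, G — 2 in total.
With 2 mandatory predecessors, the earliest H can sit is position 2+1 = 3, and placing just those 2 first achieves it.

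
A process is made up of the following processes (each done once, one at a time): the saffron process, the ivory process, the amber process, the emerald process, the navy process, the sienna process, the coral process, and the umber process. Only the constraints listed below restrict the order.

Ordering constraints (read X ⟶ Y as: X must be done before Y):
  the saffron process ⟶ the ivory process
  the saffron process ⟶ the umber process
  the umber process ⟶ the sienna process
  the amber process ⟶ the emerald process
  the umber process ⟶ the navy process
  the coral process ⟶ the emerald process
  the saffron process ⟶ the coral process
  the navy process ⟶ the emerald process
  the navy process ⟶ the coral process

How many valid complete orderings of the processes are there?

157

2 processes have no prerequisites (the saffron process, the amber process), so any of them could come first.
Enumerating by repeatedly choosing an available process (one whose prerequisites are all placed) gives 157 distinct complete orderings.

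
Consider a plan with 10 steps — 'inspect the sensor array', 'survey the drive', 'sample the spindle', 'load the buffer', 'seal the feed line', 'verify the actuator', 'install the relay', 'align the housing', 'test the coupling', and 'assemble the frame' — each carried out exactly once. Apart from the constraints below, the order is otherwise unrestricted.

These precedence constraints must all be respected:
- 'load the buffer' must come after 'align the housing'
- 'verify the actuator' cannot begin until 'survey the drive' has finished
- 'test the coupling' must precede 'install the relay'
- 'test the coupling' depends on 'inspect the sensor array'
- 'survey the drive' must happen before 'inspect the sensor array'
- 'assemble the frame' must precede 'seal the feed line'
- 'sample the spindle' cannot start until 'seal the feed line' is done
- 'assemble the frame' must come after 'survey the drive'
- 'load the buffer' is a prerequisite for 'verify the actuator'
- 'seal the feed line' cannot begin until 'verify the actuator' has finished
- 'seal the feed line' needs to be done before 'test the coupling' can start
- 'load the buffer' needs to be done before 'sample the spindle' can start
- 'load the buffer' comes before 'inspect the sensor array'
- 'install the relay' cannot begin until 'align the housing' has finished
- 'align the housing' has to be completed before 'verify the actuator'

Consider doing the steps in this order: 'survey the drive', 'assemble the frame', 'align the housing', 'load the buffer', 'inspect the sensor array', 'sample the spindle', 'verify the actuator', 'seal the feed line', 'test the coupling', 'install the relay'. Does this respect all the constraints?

In the proposed order, 'sample the spindle' appears before 'seal the feed line'.
But one of the constraints requires 'seal the feed line' before 'sample the spindle', so this ordering violates it.

No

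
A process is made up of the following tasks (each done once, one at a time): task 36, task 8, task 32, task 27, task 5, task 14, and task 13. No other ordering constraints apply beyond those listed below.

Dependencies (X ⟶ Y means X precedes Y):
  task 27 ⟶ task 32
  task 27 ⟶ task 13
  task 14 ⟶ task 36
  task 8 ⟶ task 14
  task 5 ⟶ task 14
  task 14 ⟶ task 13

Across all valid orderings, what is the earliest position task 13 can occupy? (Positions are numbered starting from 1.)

5

Every task that must precede task 13 has to come before it. Tracing all chains that end at task 13, those tasks are: task 8, task 27, task 5, task 14 — 4 in total.
With 4 mandatory predecessors, the earliest task 13 can sit is position 4+1 = 5, and placing just those 4 first achieves it.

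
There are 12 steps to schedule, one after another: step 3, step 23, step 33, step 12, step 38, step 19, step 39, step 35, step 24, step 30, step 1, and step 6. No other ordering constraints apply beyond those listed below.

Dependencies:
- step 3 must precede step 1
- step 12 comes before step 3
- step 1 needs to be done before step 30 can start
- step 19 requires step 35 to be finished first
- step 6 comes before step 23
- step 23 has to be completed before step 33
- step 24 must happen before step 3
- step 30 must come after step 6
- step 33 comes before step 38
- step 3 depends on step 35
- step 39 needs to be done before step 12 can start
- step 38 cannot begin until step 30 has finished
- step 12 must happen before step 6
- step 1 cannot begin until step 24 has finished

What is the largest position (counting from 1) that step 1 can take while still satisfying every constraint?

Every step that must follow step 1 has to come after it. Tracing all chains starting from step 1, those steps are: step 38, step 30 — 2 in total.
With 2 mandatory successors out of 12 steps total, the latest slot for step 1 is 12−2 = 10, and it's reachable by doing all non-successors before step 1.

10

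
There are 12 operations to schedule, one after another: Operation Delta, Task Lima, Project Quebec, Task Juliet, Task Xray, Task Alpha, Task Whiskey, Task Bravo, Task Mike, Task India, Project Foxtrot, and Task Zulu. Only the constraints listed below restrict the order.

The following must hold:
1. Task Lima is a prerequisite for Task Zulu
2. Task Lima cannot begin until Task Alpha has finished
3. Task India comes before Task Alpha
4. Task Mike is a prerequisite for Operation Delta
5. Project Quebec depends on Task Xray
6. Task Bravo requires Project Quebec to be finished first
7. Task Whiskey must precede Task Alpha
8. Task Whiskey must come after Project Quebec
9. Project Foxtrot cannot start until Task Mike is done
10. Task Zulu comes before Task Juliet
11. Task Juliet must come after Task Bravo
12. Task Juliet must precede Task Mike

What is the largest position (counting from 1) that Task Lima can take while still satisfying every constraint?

The operations that are forced after Task Lima, directly or by a chain of constraints, are Operation Delta, Task Juliet, Task Mike, Project Foxtrot, Task Zulu. That's 5 operations.
So at least 5 operations follow Task Lima, putting Task Lima no later than position 7. That position is achievable by scheduling everything else first.

7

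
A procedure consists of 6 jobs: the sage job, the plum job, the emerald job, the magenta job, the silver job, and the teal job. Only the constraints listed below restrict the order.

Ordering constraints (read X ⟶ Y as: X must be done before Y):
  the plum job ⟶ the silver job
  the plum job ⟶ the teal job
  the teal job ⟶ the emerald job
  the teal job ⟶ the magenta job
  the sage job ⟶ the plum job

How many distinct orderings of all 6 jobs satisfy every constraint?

Only the sage job has no prerequisites, so it must go first.
Systematically extending each partial ordering one job at a time and counting, there are 8 complete orderings.

8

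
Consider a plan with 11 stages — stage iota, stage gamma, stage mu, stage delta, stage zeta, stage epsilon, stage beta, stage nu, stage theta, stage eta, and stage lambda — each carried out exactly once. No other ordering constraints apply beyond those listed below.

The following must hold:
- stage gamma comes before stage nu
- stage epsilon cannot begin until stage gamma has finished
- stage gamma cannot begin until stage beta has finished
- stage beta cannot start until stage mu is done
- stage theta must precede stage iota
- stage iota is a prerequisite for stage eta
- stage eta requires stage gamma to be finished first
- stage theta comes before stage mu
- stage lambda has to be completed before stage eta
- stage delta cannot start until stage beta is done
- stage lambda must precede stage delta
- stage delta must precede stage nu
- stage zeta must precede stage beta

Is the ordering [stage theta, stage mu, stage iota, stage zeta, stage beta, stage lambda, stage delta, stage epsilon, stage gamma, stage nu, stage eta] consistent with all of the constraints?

No

Here stage gamma comes after stage epsilon.
That contradicts the constraint that stage gamma must precede stage epsilon.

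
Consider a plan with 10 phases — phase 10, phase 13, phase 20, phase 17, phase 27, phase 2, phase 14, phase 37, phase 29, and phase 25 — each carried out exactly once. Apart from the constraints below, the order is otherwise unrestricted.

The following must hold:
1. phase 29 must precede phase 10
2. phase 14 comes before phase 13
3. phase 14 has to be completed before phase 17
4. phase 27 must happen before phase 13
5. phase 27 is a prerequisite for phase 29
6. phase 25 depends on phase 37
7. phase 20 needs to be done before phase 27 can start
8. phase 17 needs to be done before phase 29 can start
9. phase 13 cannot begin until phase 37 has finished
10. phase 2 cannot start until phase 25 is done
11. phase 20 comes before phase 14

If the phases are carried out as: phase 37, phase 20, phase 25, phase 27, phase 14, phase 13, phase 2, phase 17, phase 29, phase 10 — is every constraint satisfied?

Going through the constraints one by one, each required predecessor appears earlier in the sequence than its dependent — e.g. phase 27 (position 4) is before phase 29 (position 9), as required.

Yes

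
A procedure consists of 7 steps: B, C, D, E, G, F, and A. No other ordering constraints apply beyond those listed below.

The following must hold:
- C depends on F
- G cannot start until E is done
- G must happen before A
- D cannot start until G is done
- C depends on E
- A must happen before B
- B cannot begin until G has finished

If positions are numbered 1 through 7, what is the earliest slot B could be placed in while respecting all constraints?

4

Every step that must precede B has to come before it. Tracing all chains that end at B, those steps are: E, G, A — 3 in total.
With 3 mandatory predecessors, the earliest B can sit is position 3+1 = 4, and placing just those 3 first achieves it.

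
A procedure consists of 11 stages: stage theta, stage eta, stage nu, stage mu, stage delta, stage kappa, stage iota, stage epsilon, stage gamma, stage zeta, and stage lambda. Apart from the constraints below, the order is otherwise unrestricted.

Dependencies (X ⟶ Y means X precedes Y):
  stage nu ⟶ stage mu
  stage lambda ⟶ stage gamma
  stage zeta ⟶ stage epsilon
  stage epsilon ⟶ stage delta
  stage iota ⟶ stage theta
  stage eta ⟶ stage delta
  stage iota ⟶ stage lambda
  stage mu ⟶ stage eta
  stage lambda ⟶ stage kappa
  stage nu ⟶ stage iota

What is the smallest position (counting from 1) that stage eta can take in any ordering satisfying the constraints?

Working backwards through the constraints from stage eta, its full set of required predecessors is stage nu, stage mu — 2 of them.
With 2 mandatory predecessors, the earliest stage eta can sit is position 2+1 = 3, and placing just those 2 first achieves it.

3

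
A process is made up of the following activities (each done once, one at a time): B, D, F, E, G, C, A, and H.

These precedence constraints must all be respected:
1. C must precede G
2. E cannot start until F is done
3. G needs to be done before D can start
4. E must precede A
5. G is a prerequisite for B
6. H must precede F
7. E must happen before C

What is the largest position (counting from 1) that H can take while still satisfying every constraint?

The activities that are forced after H, directly or by a chain of constraints, are B, D, F, E, G, C, A. That's 7 activities.
With 7 mandatory successors out of 8 activities total, the latest slot for H is 8−7 = 1, and it's reachable by doing all non-successors before H.

1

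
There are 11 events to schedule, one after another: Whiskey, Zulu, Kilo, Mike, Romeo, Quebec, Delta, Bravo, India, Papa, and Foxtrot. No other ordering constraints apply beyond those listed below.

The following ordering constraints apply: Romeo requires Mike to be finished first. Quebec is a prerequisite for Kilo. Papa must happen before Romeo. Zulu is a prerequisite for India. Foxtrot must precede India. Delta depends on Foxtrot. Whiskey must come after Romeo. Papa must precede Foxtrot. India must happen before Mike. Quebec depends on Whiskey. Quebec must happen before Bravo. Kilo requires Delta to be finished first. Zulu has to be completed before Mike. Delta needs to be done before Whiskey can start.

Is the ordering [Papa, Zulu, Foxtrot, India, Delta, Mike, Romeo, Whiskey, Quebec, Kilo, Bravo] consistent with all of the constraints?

Yes

Every stated constraint is respected: Papa sits at position 1, ahead of Romeo at position 7, and each of the other listed pairs likewise has the predecessor earlier in the sequence.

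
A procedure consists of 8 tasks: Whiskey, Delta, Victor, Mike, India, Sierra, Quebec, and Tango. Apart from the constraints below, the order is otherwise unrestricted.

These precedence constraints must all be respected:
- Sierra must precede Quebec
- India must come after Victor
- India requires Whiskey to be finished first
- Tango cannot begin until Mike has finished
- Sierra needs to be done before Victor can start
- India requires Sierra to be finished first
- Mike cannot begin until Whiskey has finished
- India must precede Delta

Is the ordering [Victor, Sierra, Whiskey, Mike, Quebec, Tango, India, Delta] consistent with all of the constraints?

Here Sierra comes after Victor.
Since Sierra is required before Victor, the ordering is invalid.

No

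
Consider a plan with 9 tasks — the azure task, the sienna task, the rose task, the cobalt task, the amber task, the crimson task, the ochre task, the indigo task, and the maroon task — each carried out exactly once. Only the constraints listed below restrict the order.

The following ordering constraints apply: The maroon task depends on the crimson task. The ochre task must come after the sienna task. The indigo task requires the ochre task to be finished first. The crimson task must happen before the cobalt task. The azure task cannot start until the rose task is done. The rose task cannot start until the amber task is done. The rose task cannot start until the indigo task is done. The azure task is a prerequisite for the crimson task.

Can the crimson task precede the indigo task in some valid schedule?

No

Following the indigo task → the rose task → the azure task → the crimson task, the indigo task must precede the crimson task in every valid ordering.
Hence the crimson task can never be scheduled before the indigo task.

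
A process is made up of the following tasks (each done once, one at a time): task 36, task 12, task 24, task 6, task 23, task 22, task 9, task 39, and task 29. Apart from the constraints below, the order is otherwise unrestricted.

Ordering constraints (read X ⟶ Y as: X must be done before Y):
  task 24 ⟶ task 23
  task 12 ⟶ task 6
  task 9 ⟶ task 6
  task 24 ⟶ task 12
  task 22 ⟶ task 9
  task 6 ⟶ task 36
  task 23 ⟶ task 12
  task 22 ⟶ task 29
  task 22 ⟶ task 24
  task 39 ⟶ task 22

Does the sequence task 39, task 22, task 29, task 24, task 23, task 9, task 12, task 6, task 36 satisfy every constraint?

Yes

Going through the constraints one by one, each required predecessor appears earlier in the sequence than its dependent — e.g. task 22 (position 2) is before task 9 (position 6), as required.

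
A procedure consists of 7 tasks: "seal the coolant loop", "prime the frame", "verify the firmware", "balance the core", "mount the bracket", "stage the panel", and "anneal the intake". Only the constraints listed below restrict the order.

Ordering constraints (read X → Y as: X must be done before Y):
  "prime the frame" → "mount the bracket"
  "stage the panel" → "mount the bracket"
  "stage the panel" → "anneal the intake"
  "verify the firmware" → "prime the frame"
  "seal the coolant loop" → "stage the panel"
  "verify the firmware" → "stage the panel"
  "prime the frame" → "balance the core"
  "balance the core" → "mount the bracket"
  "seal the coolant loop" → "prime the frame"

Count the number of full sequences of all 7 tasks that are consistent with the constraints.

2 tasks have no prerequisites ("seal the coolant loop", "verify the firmware"), so any of them could come first.
Enumerating by repeatedly choosing an available task (one whose prerequisites are all placed) gives 18 distinct complete orderings.

18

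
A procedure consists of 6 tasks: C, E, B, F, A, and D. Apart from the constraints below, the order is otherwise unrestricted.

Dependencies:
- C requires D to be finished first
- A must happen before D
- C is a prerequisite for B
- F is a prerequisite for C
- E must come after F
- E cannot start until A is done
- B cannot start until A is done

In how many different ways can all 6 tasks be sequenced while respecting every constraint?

The tasks with no prerequisites are F, A; any of them can be placed first.
Counting all ways to extend the partial order to a total order gives 11.

11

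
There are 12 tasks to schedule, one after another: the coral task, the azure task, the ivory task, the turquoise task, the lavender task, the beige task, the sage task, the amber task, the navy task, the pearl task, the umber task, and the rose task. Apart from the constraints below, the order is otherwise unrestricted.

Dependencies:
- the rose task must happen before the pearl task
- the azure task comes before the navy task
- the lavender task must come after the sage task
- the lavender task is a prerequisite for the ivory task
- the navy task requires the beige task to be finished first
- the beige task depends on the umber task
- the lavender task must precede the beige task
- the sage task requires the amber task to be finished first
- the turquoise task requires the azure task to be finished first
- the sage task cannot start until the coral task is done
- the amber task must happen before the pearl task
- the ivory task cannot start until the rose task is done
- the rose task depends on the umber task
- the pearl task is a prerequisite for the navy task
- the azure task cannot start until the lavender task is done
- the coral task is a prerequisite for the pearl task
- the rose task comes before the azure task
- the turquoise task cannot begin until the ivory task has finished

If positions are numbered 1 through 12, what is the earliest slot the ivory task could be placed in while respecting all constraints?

Every task that must precede the ivory task has to come before it. Tracing all chains that end at the ivory task, those tasks are: the coral task, the lavender task, the sage task, the amber task, the umber task, the rose task — 6 in total.
With 6 mandatory predecessors, the earliest the ivory task can sit is position 6+1 = 7, and placing just those 6 first achieves it.

7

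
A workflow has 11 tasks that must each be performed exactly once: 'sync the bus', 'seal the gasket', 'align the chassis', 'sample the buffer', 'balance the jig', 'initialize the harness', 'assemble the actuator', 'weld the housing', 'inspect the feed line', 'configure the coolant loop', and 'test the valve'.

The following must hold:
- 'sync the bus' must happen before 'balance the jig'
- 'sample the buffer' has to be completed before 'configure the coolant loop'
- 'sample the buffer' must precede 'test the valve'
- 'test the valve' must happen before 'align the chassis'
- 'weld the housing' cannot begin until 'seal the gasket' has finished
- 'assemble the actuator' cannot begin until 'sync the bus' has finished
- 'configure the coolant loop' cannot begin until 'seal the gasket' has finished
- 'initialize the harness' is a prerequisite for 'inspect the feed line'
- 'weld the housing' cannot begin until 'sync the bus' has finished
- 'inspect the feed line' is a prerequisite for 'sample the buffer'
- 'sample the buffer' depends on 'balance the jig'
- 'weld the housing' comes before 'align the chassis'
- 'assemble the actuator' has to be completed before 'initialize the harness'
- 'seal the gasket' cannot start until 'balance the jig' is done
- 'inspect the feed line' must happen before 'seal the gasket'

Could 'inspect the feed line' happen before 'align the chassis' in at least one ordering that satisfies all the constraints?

Yes

The constraints force 'inspect the feed line' before 'align the chassis', so yes — every valid ordering has 'inspect the feed line' earlier.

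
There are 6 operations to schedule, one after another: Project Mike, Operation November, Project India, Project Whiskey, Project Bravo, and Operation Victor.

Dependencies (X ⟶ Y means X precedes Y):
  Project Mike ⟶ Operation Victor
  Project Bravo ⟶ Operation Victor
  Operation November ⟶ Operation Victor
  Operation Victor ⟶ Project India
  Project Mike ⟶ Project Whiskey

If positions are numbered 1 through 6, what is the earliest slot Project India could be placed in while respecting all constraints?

Working backwards through the constraints from Project India, its full set of required predecessors is Project Mike, Operation November, Project Bravo, Operation Victor — 4 of them.
So at minimum 4 operations come before Project India, putting Project India no earlier than position 5. That position is achievable by scheduling exactly those predecessors first.

5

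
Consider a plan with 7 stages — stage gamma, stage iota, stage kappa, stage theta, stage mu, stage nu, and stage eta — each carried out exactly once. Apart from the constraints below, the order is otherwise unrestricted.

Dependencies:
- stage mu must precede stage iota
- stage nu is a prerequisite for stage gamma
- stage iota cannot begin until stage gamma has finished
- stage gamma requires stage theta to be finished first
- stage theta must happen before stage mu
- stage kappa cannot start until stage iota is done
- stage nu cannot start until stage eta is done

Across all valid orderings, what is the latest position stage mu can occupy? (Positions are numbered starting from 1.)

Every stage that must follow stage mu has to come after it. Tracing all chains starting from stage mu, those stages are: stage iota, stage kappa — 2 in total.
So at least 2 stages follow stage mu, putting stage mu no later than position 5. That position is achievable by scheduling everything else first.

5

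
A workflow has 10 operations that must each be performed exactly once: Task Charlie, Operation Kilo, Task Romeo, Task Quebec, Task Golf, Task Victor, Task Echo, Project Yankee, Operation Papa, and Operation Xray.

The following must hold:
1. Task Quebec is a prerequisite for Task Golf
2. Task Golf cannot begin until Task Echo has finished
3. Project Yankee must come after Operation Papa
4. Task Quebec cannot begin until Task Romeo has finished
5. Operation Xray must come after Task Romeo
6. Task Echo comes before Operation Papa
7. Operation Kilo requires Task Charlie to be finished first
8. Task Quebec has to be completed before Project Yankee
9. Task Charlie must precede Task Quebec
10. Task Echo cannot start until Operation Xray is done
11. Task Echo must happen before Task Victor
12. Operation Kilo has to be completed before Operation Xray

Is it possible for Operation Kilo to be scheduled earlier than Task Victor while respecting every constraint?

The constraints force Operation Kilo before Task Victor, so yes — every valid ordering has Operation Kilo earlier.

Yes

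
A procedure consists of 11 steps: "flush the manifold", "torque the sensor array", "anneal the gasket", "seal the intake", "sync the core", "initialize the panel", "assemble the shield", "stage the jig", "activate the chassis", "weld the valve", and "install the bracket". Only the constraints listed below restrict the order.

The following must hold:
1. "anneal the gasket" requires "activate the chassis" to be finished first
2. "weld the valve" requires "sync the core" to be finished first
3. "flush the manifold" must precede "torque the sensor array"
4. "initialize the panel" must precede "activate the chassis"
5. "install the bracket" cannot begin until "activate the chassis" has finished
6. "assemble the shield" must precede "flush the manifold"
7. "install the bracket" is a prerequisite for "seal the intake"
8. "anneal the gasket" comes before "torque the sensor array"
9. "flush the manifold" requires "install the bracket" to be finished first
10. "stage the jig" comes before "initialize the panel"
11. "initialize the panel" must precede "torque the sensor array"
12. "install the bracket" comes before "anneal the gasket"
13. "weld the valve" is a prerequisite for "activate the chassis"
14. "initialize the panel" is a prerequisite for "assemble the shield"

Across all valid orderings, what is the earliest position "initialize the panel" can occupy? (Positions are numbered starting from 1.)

Working backwards through the constraints from "initialize the panel", its only required predecessor is "stage the jig".
So at minimum 1 step comes before "initialize the panel", putting "initialize the panel" no earlier than position 2. That position is achievable by scheduling exactly that predecessor first.

2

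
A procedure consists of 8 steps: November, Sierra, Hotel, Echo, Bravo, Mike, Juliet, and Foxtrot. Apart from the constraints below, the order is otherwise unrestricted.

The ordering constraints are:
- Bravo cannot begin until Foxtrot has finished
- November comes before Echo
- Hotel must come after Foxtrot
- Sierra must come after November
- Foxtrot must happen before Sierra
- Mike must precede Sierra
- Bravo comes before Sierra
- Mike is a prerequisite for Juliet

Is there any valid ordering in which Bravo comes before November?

Yes

No chain of constraints runs from November to Bravo, so November is not required to come first.
So a valid ordering placing Bravo earlier than November exists.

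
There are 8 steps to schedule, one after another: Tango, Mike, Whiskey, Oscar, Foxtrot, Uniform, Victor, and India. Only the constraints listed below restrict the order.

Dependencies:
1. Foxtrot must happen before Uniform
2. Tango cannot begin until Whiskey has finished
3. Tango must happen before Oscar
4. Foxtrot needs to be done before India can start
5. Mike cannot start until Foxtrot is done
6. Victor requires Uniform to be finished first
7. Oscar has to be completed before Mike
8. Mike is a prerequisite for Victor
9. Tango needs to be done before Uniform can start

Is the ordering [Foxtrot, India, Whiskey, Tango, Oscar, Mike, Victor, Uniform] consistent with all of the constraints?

The sequence places Victor ahead of Uniform.
Since Uniform is required before Victor, the ordering is invalid.

No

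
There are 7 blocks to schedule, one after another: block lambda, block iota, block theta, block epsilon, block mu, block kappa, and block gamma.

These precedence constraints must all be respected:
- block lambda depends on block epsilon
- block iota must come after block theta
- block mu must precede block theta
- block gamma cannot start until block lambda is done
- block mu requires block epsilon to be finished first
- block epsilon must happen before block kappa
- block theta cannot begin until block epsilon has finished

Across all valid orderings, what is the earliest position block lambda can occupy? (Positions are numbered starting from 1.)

2

Working backwards through the constraints from block lambda, its only required predecessor is block epsilon.
So at minimum 1 block comes before block lambda, putting block lambda no earlier than position 2. That position is achievable by scheduling exactly that predecessor first.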